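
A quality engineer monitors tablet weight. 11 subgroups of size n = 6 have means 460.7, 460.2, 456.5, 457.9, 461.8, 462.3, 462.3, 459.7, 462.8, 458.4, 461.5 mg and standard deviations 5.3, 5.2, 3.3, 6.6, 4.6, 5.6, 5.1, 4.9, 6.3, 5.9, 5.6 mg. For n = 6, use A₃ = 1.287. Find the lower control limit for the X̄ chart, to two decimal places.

453.54

X̄̄ = (460.7 + 460.2 + 456.5 + 457.9 + 461.8 + 462.3 + 462.3 + 459.7 + 462.8 + 458.4 + 461.5) / 11 = 460.3727
s̄ = (5.3 + 5.2 + 3.3 + 6.6 + 4.6 + 5.6 + 5.1 + 4.9 + 6.3 + 5.9 + 5.6) / 11 = 5.3091
LCL = X̄̄ − A₃·s̄ = 460.3727 − 1.287 × 5.3091 = 453.5399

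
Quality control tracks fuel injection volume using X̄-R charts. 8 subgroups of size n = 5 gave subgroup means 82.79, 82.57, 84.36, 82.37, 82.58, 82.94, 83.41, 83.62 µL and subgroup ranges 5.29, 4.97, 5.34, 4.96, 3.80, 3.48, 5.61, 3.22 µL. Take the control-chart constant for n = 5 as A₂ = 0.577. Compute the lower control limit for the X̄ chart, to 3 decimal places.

X̄̄ = (82.79 + 82.57 + 84.36 + 82.37 + 82.58 + 82.94 + 83.41 + 83.62) / 8 = 664.6400 / 8 = 83.0800
R̄ = (5.29 + 4.97 + 5.34 + 4.96 + 3.80 + 3.48 + 5.61 + 3.22) / 8 = 36.6700 / 8 = 4.5838
LCL = X̄̄ − A₂·R̄ = 83.0800 − 0.577 × 4.5838 = 80.4352

80.435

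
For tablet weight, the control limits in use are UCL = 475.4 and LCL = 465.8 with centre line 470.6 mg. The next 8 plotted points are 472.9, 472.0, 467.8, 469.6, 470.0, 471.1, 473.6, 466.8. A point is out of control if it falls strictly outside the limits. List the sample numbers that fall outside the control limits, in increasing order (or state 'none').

none

All 8 points lie within [465.8, 475.4].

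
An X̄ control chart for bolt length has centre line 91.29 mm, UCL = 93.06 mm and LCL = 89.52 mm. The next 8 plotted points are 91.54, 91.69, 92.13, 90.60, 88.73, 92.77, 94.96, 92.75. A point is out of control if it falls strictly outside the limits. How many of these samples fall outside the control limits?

2

Compare each point to [89.52, 93.06]: sample 5 = 88.73 < LCL; sample 7 = 94.96 > UCL.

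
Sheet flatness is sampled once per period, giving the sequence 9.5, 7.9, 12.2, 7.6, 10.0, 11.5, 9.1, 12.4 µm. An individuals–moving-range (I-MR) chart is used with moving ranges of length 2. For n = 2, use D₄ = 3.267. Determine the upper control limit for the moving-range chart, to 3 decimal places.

9.381

Moving ranges: 1.6, 4.3, 4.6, 2.4, 1.5, 2.4, 3.3; M̄R̄ = 20.1000 / 7 = 2.8714
UCL_MR = D₄·M̄R̄ = 3.267 × 2.8714 = 9.3810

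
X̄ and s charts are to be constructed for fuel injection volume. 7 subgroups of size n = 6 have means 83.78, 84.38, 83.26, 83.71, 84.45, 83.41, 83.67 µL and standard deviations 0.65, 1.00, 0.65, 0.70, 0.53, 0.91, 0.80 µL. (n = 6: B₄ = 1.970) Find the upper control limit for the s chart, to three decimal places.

s̄ = (0.65 + 1.00 + 0.65 + 0.70 + 0.53 + 0.91 + 0.80) / 7 = 0.7486
UCL_s = B₄·s̄ = 1.970 × 0.7486 = 1.4747

1.475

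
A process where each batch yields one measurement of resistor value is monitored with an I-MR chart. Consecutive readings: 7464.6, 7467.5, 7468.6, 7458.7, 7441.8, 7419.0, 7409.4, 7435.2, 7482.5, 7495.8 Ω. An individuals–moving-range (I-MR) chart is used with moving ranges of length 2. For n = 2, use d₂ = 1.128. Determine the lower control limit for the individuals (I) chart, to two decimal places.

X̄ = (7464.6 + 7467.5 + 7468.6 + 7458.7 + 7441.8 + 7419.0 + 7409.4 + 7435.2 + 7482.5 + 7495.8) / 10 = 7454.3100
Moving ranges: 2.9, 1.1, 9.9, 16.9, 22.8, 9.6, 25.8, 47.3, 13.3; M̄R̄ = 149.6000 / 9 = 16.6222
LCL = X̄ − 3·M̄R̄/d₂ = 7454.3100 − 3 × 16.6222 / 1.128 = 7410.1020

7410.10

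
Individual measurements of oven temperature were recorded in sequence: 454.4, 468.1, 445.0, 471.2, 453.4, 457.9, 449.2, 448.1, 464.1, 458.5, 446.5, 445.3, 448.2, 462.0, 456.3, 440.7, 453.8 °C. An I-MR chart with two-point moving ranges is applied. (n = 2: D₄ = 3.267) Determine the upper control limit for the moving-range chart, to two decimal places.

36.96

Moving ranges: 13.7, 23.1, 26.2, 17.8, 4.5, 8.7, 1.1, 16.0, 5.6, 12.0, 1.2, 2.9, 13.8, 5.7, 15.6, 13.1; M̄R̄ = 181.0000 / 16 = 11.3125
UCL_MR = D₄·M̄R̄ = 3.267 × 11.3125 = 36.9579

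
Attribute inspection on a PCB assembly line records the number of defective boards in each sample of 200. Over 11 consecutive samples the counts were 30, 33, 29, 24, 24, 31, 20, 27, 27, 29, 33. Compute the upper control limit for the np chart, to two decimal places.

p̄ = Σdᵢ / (k·n) = 307 / (11 × 200) = 0.13955
UCL = np̄ + 3·√(np̄(1−p̄)) = 27.9091 + 3 × √(27.9091×0.86045) = 27.9091 + 3 × 4.9005 = 42.6105

42.61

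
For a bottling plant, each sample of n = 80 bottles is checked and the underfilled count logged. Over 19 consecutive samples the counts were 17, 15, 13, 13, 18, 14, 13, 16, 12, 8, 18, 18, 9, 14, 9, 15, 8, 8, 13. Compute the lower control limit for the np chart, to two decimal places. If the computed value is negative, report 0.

p̄ = Σdᵢ / (k·n) = 251 / (19 × 80) = 0.16513
LCL = np̄ − 3·√(np̄(1−p̄)) = 13.2105 − 3 × 3.3210 = 3.2475

3.25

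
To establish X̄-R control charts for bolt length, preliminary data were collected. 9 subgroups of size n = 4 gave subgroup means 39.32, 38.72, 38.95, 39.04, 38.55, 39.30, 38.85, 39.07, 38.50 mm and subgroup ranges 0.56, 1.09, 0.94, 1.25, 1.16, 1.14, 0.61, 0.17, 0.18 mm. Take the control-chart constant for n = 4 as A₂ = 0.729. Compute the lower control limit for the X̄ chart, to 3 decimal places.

X̄̄ = (39.32 + 38.72 + 38.95 + 39.04 + 38.55 + 39.30 + 38.85 + 39.07 + 38.50) / 9 = 350.3000 / 9 = 38.9222
R̄ = (0.56 + 1.09 + 0.94 + 1.25 + 1.16 + 1.14 + 0.61 + 0.17 + 0.18) / 9 = 7.1000 / 9 = 0.7889
LCL = X̄̄ − A₂·R̄ = 38.9222 − 0.729 × 0.7889 = 38.3471

38.347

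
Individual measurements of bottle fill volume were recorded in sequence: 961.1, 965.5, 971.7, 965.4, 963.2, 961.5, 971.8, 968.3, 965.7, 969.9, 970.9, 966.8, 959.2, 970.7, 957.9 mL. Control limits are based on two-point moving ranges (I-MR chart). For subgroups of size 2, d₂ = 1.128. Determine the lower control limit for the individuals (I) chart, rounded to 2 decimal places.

X̄ = (961.1 + 965.5 + 971.7 + 965.4 + 963.2 + 961.5 + 971.8 + 968.3 + 965.7 + 969.9 + 970.9 + 966.8 + 959.2 + 970.7 + 957.9) / 15 = 965.9733
Moving ranges: 4.4, 6.2, 6.3, 2.2, 1.7, 10.3, 3.5, 2.6, 4.2, 1.0, 4.1, 7.6, 11.5, 12.8; M̄R̄ = 78.4000 / 14 = 5.6000
LCL = X̄ − 3·M̄R̄/d₂ = 965.9733 − 3 × 5.6000 / 1.128 = 951.0797

951.08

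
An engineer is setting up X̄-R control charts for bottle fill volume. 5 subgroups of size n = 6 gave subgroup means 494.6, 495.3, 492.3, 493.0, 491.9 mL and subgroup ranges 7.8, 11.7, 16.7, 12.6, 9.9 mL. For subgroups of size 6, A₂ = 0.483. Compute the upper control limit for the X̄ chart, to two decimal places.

499.09

X̄̄ = (494.6 + 495.3 + 492.3 + 493.0 + 491.9) / 5 = 2467.1000 / 5 = 493.4200
R̄ = (7.8 + 11.7 + 16.7 + 12.6 + 9.9) / 5 = 58.7000 / 5 = 11.7400
UCL = X̄̄ + A₂·R̄ = 493.4200 + 0.483 × 11.7400 = 499.0904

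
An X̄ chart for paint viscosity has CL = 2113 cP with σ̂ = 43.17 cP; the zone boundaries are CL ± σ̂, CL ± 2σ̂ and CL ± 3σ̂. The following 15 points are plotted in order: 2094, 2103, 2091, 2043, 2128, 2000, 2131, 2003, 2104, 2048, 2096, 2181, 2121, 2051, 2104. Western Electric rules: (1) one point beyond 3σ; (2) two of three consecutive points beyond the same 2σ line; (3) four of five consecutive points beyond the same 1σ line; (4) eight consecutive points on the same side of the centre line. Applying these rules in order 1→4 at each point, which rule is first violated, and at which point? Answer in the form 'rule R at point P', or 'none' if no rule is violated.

rule 2 at point 8

Zone of each point (C = within 1σ̂, B = 1σ̂–2σ̂, A = 2σ̂–3σ̂, * = beyond 3σ̂; sign = side of CL): 1:-C, 2:-C, 3:-C, 4:-B, 5:+C, 6:-A, 7:+C, 8:-A, 9:-C, 10:-B, 11:-C, 12:+B, 13:+C, 14:-B, 15:-C
Rule 2 (two of three consecutive points beyond the same 2σ limit) is satisfied at point 8.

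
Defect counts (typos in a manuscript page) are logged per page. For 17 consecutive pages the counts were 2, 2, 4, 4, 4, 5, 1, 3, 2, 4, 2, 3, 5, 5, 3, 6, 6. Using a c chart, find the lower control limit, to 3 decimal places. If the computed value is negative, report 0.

0.000

c̄ = (2 + 2 + 4 + 4 + 4 + 5 + 1 + 3 + 2 + 4 + 2 + 3 + 5 + 5 + 3 + 6 + 6) / 17 = 61 / 17 = 3.5882
LCL = c̄ − 3√c̄ = 3.5882 − 3 × 1.8943 = -2.0946 → 0 (cannot be negative)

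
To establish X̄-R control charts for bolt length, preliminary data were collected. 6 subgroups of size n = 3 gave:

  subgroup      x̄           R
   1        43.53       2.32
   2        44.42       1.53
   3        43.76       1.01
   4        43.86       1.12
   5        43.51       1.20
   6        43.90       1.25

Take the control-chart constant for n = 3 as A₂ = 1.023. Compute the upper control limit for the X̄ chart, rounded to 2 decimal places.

X̄̄ = (43.53 + 44.42 + 43.76 + 43.86 + 43.51 + 43.90) / 6 = 262.9800 / 6 = 43.8300
R̄ = (2.32 + 1.53 + 1.01 + 1.12 + 1.20 + 1.25) / 6 = 8.4300 / 6 = 1.4050
UCL = X̄̄ + A₂·R̄ = 43.8300 + 1.023 × 1.4050 = 45.2673

45.27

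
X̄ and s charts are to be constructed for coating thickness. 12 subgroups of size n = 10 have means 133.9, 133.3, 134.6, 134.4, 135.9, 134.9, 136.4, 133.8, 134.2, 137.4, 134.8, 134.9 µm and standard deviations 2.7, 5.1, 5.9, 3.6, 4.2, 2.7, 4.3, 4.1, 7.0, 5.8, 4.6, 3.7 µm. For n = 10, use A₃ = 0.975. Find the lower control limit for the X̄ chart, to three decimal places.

X̄̄ = (133.9 + 133.3 + 134.6 + 134.4 + 135.9 + 134.9 + 136.4 + 133.8 + 134.2 + 137.4 + 134.8 + 134.9) / 12 = 134.8750
s̄ = (2.7 + 5.1 + 5.9 + 3.6 + 4.2 + 2.7 + 4.3 + 4.1 + 7.0 + 5.8 + 4.6 + 3.7) / 12 = 4.4750
LCL = X̄̄ − A₃·s̄ = 134.8750 − 0.975 × 4.4750 = 130.5119

130.512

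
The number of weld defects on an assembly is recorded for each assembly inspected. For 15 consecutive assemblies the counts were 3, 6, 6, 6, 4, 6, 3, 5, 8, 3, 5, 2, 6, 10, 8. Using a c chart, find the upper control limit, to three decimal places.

12.371

c̄ = (3 + 6 + 6 + 6 + 4 + 6 + 3 + 5 + 8 + 3 + 5 + 2 + 6 + 10 + 8) / 15 = 81 / 15 = 5.4000
UCL = c̄ + 3√c̄ = 5.4000 + 3 × √5.4000 = 5.4000 + 3 × 2.3238 = 12.3714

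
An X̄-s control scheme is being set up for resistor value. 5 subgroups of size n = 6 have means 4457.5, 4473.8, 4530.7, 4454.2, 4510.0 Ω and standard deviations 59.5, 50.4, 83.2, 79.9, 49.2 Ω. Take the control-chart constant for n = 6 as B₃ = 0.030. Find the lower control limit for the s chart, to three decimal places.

1.933

s̄ = (59.5 + 50.4 + 83.2 + 79.9 + 49.2) / 5 = 64.4400
LCL_s = B₃·s̄ = 0.030 × 64.4400 = 1.9332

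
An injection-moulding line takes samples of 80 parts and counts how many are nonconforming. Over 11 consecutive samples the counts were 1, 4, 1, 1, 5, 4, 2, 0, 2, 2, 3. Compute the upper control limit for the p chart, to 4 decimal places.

0.0841

p̄ = Σdᵢ / (k·n) = 25 / (11 × 80) = 0.02841
UCL = p̄ + 3·√(p̄(1−p̄)/n) = 0.02841 + 3 × √(0.02841×0.97159/80) = 0.02841 + 3 × 0.01857 = 0.08413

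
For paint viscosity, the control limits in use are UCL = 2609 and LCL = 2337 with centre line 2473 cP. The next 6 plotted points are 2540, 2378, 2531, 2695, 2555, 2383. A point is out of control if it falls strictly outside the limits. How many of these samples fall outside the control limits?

1

Compare each point to [2337, 2609]: sample 4 = 2695 > UCL.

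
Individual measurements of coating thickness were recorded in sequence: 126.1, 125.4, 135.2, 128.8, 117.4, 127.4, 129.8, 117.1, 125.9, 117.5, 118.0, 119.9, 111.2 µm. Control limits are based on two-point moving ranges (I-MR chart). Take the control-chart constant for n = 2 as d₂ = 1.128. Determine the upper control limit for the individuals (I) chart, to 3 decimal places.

141.161

X̄ = (126.1 + 125.4 + 135.2 + 128.8 + 117.4 + 127.4 + 129.8 + 117.1 + 125.9 + 117.5 + 118.0 + 119.9 + 111.2) / 13 = 123.0538
Moving ranges: 0.7, 9.8, 6.4, 11.4, 10.0, 2.4, 12.7, 8.8, 8.4, 0.5, 1.9, 8.7; M̄R̄ = 81.7000 / 12 = 6.8083
UCL = X̄ + 3·M̄R̄/d₂ = 123.0538 + 3 × 6.8083 / 1.128 = 141.1611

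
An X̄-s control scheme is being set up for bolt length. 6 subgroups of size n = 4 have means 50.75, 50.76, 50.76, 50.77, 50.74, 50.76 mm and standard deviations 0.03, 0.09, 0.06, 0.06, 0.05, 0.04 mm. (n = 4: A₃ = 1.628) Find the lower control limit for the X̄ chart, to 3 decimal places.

X̄̄ = (50.75 + 50.76 + 50.76 + 50.77 + 50.74 + 50.76) / 6 = 50.7567
s̄ = (0.03 + 0.09 + 0.06 + 0.06 + 0.05 + 0.04) / 6 = 0.0550
LCL = X̄̄ − A₃·s̄ = 50.7567 − 1.628 × 0.0550 = 50.6671

50.667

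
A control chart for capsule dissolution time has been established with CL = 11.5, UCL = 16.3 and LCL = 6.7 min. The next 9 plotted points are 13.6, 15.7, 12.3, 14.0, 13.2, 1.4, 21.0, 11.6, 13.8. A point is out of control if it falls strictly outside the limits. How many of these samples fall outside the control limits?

2

Compare each point to [6.7, 16.3]: sample 6 = 1.4 < LCL; sample 7 = 21.0 > UCL.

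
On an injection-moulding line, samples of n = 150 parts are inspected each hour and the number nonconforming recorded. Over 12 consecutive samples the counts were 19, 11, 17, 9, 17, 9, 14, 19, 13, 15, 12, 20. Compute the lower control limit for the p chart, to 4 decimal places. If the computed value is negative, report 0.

0.0247

p̄ = Σdᵢ / (k·n) = 175 / (12 × 150) = 0.09722
LCL = p̄ − 3·√(p̄(1−p̄)/n) = 0.09722 − 3 × 0.02419 = 0.02465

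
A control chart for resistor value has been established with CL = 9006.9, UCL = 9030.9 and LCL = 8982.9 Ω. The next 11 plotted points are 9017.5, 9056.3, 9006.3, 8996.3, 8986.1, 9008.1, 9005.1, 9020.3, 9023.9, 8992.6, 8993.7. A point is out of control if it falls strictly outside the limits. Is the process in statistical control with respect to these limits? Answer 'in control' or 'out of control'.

out of control

Compare each point to [8982.9, 9030.9]: sample 2 = 9056.3 > UCL.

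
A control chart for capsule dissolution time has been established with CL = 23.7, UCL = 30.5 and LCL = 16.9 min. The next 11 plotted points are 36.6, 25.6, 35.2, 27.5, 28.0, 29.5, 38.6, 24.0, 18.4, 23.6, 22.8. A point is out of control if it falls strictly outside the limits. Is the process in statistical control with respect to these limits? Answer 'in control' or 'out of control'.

out of control

Compare each point to [16.9, 30.5]: sample 1 = 36.6 > UCL; sample 3 = 35.2 > UCL; sample 7 = 38.6 > UCL.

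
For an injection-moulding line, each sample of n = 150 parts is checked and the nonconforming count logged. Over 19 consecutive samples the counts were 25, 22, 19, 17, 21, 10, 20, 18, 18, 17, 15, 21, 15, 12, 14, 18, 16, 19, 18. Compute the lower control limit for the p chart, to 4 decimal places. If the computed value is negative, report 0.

p̄ = Σdᵢ / (k·n) = 335 / (19 × 150) = 0.11754
LCL = p̄ − 3·√(p̄(1−p̄)/n) = 0.11754 − 3 × 0.02630 = 0.03865

0.0387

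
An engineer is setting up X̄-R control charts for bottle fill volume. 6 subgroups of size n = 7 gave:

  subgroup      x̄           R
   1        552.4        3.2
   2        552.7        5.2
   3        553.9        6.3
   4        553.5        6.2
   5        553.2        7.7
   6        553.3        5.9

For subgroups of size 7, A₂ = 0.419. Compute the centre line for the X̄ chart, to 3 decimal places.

X̄̄ = (552.4 + 552.7 + 553.9 + 553.5 + 553.2 + 553.3) / 6 = 3319.0000 / 6 = 553.1667
CL = X̄̄ = 553.1667

553.167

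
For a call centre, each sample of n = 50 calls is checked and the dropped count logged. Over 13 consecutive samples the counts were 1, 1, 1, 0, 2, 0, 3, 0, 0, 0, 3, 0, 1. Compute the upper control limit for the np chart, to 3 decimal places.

p̄ = Σdᵢ / (k·n) = 12 / (13 × 50) = 0.01846
UCL = np̄ + 3·√(np̄(1−p̄)) = 0.9231 + 3 × √(0.9231×0.98154) = 0.9231 + 3 × 0.9519 = 3.7787

3.779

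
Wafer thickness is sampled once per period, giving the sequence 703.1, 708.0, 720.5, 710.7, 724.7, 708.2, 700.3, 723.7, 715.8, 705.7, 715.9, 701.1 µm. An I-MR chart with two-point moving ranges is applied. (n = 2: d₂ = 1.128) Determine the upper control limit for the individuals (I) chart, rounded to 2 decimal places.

X̄ = (703.1 + 708.0 + 720.5 + 710.7 + 724.7 + 708.2 + 700.3 + 723.7 + 715.8 + 705.7 + 715.9 + 701.1) / 12 = 711.4750
Moving ranges: 4.9, 12.5, 9.8, 14.0, 16.5, 7.9, 23.4, 7.9, 10.1, 10.2, 14.8; M̄R̄ = 132.0000 / 11 = 12.0000
UCL = X̄ + 3·M̄R̄/d₂ = 711.4750 + 3 × 12.0000 / 1.128 = 743.3899

743.39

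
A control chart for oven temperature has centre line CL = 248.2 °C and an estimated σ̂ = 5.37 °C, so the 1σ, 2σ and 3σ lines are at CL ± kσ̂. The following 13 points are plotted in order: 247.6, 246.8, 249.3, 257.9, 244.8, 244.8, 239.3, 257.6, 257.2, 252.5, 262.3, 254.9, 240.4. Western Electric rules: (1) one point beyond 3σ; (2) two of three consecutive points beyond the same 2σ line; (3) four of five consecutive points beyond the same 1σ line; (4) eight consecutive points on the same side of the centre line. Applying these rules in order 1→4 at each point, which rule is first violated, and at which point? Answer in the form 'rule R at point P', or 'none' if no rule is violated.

rule 3 at point 12

Zone of each point (C = within 1σ̂, B = 1σ̂–2σ̂, A = 2σ̂–3σ̂, * = beyond 3σ̂; sign = side of CL): 1:-C, 2:-C, 3:+C, 4:+B, 5:-C, 6:-C, 7:-B, 8:+B, 9:+B, 10:+C, 11:+A, 12:+B, 13:-B
Rule 3 (four of five consecutive points beyond the same 1σ limit) is satisfied at point 12.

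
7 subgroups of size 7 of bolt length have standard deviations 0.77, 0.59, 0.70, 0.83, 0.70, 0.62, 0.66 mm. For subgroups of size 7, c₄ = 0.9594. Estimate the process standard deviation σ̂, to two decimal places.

0.73

s̄ = (0.77 + 0.59 + 0.70 + 0.83 + 0.70 + 0.62 + 0.66) / 7 = 0.6957
σ̂ = s̄ / c₄ = 0.6957 / 0.9594 = 0.7252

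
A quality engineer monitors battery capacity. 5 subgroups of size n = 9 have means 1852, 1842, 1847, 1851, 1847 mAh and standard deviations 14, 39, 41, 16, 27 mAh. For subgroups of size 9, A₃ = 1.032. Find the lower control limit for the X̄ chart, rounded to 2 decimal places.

X̄̄ = (1852 + 1842 + 1847 + 1851 + 1847) / 5 = 1847.8000
s̄ = (14 + 39 + 41 + 16 + 27) / 5 = 27.4000
LCL = X̄̄ − A₃·s̄ = 1847.8000 − 1.032 × 27.4000 = 1819.5232

1819.52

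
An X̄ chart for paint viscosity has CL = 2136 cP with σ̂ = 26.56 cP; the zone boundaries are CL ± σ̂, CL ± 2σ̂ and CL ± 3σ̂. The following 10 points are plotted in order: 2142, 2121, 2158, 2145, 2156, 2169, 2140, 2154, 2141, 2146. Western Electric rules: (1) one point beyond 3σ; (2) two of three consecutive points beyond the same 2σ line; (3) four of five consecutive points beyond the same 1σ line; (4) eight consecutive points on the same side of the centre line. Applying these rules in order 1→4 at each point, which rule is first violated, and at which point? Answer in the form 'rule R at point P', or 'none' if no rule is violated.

Zone of each point (C = within 1σ̂, B = 1σ̂–2σ̂, A = 2σ̂–3σ̂, * = beyond 3σ̂; sign = side of CL): 1:+C, 2:-C, 3:+C, 4:+C, 5:+C, 6:+B, 7:+C, 8:+C, 9:+C, 10:+C
Rule 4 (eight consecutive points on the same side of the centre line) is satisfied at point 10.

rule 4 at point 10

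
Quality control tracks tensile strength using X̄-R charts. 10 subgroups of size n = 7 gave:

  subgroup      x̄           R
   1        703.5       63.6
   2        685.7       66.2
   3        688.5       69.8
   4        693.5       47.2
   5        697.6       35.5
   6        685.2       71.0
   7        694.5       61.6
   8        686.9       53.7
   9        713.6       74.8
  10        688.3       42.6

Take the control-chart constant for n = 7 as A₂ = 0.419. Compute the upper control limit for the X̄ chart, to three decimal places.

718.283

X̄̄ = (703.5 + 685.7 + 688.5 + 693.5 + 697.6 + 685.2 + 694.5 + 686.9 + 713.6 + 688.3) / 10 = 6937.3000 / 10 = 693.7300
R̄ = (63.6 + 66.2 + 69.8 + 47.2 + 35.5 + 71.0 + 61.6 + 53.7 + 74.8 + 42.6) / 10 = 586.0000 / 10 = 58.6000
UCL = X̄̄ + A₂·R̄ = 693.7300 + 0.419 × 58.6000 = 718.2834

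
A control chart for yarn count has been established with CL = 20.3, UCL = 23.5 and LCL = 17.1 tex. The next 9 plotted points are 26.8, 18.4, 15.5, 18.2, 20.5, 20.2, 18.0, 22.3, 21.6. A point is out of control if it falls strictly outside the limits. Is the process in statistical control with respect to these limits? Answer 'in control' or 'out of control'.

out of control

Compare each point to [17.1, 23.5]: sample 1 = 26.8 > UCL; sample 3 = 15.5 < LCL.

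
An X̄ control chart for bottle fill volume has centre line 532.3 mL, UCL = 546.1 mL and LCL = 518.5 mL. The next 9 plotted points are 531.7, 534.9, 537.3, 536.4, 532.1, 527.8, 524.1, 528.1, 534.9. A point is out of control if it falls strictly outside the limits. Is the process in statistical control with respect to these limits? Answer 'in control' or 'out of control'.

All 9 points lie within [518.5, 546.1].

in control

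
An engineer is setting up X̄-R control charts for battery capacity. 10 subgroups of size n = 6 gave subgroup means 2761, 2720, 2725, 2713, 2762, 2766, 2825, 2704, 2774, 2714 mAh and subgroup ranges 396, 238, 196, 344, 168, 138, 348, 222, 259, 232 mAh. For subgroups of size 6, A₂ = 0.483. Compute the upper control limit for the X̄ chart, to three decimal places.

X̄̄ = (2761 + 2720 + 2725 + 2713 + 2762 + 2766 + 2825 + 2704 + 2774 + 2714) / 10 = 27464.0000 / 10 = 2746.4000
R̄ = (396 + 238 + 196 + 344 + 168 + 138 + 348 + 222 + 259 + 232) / 10 = 2541.0000 / 10 = 254.1000
UCL = X̄̄ + A₂·R̄ = 2746.4000 + 0.483 × 254.1000 = 2869.1303

2869.130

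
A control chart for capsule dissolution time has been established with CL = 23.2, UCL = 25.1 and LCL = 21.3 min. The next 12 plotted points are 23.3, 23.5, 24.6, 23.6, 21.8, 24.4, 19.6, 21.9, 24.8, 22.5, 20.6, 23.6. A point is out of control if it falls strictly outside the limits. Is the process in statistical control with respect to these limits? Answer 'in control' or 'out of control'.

Compare each point to [21.3, 25.1]: sample 7 = 19.6 < LCL; sample 11 = 20.6 < LCL.

out of control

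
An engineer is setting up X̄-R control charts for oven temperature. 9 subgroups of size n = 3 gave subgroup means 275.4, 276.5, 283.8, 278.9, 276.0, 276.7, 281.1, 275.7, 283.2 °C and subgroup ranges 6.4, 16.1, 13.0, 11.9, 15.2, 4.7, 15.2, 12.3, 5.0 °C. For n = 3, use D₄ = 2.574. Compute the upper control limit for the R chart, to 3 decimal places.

R̄ = (6.4 + 16.1 + 13.0 + 11.9 + 15.2 + 4.7 + 15.2 + 12.3 + 5.0) / 9 = 99.8000 / 9 = 11.0889
UCL_R = D₄·R̄ = 2.574 × 11.0889 = 28.5428

28.543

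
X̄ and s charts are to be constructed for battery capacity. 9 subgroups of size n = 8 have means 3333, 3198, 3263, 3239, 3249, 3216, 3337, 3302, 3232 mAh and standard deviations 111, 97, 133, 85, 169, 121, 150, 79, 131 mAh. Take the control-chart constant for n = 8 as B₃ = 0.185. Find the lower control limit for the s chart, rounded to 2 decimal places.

22.12

s̄ = (111 + 97 + 133 + 85 + 169 + 121 + 150 + 79 + 131) / 9 = 119.5556
LCL_s = B₃·s̄ = 0.185 × 119.5556 = 22.1178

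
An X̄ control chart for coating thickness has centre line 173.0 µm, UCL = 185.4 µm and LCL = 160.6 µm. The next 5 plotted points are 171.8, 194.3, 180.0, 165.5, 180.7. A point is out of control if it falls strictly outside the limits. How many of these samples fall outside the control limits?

1

Compare each point to [160.6, 185.4]: sample 2 = 194.3 > UCL.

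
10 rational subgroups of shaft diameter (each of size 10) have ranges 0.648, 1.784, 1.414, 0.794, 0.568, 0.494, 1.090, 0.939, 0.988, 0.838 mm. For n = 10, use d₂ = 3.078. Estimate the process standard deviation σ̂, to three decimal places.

0.310

R̄ = (0.648 + 1.784 + 1.414 + 0.794 + 0.568 + 0.494 + 1.090 + 0.939 + 0.988 + 0.838) / 10 = 0.9557
σ̂ = R̄ / d₂ = 0.9557 / 3.078 = 0.3105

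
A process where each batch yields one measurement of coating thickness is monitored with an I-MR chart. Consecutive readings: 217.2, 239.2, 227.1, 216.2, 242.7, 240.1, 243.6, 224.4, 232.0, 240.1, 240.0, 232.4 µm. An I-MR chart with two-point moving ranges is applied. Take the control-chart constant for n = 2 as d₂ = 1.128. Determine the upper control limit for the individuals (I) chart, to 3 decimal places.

X̄ = (217.2 + 239.2 + 227.1 + 216.2 + 242.7 + 240.1 + 243.6 + 224.4 + 232.0 + 240.1 + 240.0 + 232.4) / 12 = 232.9167
Moving ranges: 22.0, 12.1, 10.9, 26.5, 2.6, 3.5, 19.2, 7.6, 8.1, 0.1, 7.6; M̄R̄ = 120.2000 / 11 = 10.9273
UCL = X̄ + 3·M̄R̄/d₂ = 232.9167 + 3 × 10.9273 / 1.128 = 261.9786

261.979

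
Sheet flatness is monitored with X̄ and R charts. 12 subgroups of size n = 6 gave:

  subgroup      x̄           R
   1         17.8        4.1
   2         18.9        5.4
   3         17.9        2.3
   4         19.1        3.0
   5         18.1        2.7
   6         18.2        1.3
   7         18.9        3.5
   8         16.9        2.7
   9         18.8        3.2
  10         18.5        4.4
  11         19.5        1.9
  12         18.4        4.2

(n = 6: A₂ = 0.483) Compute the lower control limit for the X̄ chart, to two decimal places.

X̄̄ = (17.8 + 18.9 + 17.9 + 19.1 + 18.1 + 18.2 + 18.9 + 16.9 + 18.8 + 18.5 + 19.5 + 18.4) / 12 = 221.0000 / 12 = 18.4167
R̄ = (4.1 + 5.4 + 2.3 + 3.0 + 2.7 + 1.3 + 3.5 + 2.7 + 3.2 + 4.4 + 1.9 + 4.2) / 12 = 38.7000 / 12 = 3.2250
LCL = X̄̄ − A₂·R̄ = 18.4167 − 0.483 × 3.2250 = 16.8590

16.86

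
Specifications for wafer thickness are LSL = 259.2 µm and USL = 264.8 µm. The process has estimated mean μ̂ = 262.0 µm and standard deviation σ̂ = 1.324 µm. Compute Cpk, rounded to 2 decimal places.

0.70

Cpu = (USL − μ̂) / (3σ̂) = (264.8 − 262.0) / (3 × 1.324) = 0.7049; Cpl = (μ̂ − LSL) / (3σ̂) = (262.0 − 259.2) / (3 × 1.324) = 0.7049; Cpk = min(Cpu, Cpl) = 0.7049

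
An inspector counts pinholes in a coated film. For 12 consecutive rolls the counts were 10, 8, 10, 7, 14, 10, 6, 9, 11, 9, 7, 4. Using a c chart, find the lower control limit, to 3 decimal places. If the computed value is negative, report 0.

c̄ = (10 + 8 + 10 + 7 + 14 + 10 + 6 + 9 + 11 + 9 + 7 + 4) / 12 = 105 / 12 = 8.7500
LCL = c̄ − 3√c̄ = 8.7500 − 3 × 2.9580 = -0.1241 → 0 (cannot be negative)

0.000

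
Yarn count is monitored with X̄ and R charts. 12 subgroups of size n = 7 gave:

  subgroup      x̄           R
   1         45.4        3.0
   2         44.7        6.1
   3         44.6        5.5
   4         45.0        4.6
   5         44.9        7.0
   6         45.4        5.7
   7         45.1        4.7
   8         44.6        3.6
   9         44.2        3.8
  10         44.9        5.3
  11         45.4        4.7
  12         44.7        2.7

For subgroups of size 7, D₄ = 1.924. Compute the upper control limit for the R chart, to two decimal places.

9.09

R̄ = (3.0 + 6.1 + 5.5 + 4.6 + 7.0 + 5.7 + 4.7 + 3.6 + 3.8 + 5.3 + 4.7 + 2.7) / 12 = 56.7000 / 12 = 4.7250
UCL_R = D₄·R̄ = 1.924 × 4.7250 = 9.0909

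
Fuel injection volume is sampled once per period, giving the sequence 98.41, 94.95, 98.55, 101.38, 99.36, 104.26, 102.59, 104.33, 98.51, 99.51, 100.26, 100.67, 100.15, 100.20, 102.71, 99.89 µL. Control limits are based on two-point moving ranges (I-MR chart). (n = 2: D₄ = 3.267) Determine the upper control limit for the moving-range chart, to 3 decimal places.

7.427

Moving ranges: 3.46, 3.60, 2.83, 2.02, 4.90, 1.67, 1.74, 5.82, 1.00, 0.75, 0.41, 0.52, 0.05, 2.51, 2.82; M̄R̄ = 34.1000 / 15 = 2.2733
UCL_MR = D₄·M̄R̄ = 3.267 × 2.2733 = 7.4270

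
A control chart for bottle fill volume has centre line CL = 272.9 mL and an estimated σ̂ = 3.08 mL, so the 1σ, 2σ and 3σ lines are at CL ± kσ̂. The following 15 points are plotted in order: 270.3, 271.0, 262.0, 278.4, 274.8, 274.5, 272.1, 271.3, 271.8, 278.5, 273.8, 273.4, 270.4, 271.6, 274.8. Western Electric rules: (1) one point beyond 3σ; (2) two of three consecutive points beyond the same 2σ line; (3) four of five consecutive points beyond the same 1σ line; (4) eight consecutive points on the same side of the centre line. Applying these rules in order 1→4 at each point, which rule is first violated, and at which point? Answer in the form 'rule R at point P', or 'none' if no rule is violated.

Zone of each point (C = within 1σ̂, B = 1σ̂–2σ̂, A = 2σ̂–3σ̂, * = beyond 3σ̂; sign = side of CL): 1:-C, 2:-C, 3:-*, 4:+B, 5:+C, 6:+C, 7:-C, 8:-C, 9:-C, 10:+B, 11:+C, 12:+C, 13:-C, 14:-C, 15:+C
Rule 1 (one point beyond the 3σ limits) is satisfied at point 3.

rule 1 at point 3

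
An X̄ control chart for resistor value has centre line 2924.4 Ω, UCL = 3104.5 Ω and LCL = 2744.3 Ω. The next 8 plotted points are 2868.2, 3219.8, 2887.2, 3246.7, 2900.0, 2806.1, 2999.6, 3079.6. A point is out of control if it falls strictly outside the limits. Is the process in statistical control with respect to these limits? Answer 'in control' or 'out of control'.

out of control

Compare each point to [2744.3, 3104.5]: sample 2 = 3219.8 > UCL; sample 4 = 3246.7 > UCL.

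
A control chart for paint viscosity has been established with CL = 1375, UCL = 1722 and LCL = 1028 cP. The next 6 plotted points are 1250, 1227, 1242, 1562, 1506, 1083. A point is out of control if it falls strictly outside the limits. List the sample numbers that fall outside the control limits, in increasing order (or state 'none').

none

All 6 points lie within [1028, 1722].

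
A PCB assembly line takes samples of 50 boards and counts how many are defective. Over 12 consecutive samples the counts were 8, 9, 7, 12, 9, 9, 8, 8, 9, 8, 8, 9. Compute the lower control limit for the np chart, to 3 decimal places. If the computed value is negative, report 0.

p̄ = Σdᵢ / (k·n) = 104 / (12 × 50) = 0.17333
LCL = np̄ − 3·√(np̄(1−p̄)) = 8.6667 − 3 × 2.6766 = 0.6367

0.637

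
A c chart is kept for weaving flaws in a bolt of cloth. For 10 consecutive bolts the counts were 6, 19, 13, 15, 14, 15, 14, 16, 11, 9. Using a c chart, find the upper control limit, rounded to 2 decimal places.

c̄ = (6 + 19 + 13 + 15 + 14 + 15 + 14 + 16 + 11 + 9) / 10 = 132 / 10 = 13.2000
UCL = c̄ + 3√c̄ = 13.2000 + 3 × √13.2000 = 13.2000 + 3 × 3.6332 = 24.0995

24.10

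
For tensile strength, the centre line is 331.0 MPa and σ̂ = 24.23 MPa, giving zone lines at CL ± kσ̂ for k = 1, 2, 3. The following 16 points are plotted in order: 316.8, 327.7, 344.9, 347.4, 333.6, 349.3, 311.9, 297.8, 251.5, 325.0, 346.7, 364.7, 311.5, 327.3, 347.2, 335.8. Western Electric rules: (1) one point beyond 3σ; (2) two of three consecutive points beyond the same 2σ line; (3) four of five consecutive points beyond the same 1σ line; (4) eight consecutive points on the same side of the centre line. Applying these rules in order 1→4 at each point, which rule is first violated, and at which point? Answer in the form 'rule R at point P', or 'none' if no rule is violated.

Zone of each point (C = within 1σ̂, B = 1σ̂–2σ̂, A = 2σ̂–3σ̂, * = beyond 3σ̂; sign = side of CL): 1:-C, 2:-C, 3:+C, 4:+C, 5:+C, 6:+C, 7:-C, 8:-B, 9:-*, 10:-C, 11:+C, 12:+B, 13:-C, 14:-C, 15:+C, 16:+C
Rule 1 (one point beyond the 3σ limits) is satisfied at point 9.

rule 1 at point 9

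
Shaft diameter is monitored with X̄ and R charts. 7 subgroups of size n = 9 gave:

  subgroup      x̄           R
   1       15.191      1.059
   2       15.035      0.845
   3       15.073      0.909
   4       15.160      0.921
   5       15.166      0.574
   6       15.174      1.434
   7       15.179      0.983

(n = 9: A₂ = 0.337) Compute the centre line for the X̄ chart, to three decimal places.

X̄̄ = (15.191 + 15.035 + 15.073 + 15.160 + 15.166 + 15.174 + 15.179) / 7 = 105.9780 / 7 = 15.1397
CL = X̄̄ = 15.1397

15.140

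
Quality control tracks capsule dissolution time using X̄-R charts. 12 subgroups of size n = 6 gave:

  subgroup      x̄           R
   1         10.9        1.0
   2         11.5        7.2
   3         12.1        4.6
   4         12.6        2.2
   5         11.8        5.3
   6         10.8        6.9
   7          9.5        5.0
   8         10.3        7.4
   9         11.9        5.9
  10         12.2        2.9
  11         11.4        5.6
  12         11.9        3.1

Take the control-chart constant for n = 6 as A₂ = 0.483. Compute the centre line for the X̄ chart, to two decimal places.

X̄̄ = (10.9 + 11.5 + 12.1 + 12.6 + 11.8 + 10.8 + 9.5 + 10.3 + 11.9 + 12.2 + 11.4 + 11.9) / 12 = 136.9000 / 12 = 11.4083
CL = X̄̄ = 11.4083

11.41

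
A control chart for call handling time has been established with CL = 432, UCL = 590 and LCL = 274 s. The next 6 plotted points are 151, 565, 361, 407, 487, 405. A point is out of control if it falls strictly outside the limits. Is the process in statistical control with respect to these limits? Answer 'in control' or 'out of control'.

Compare each point to [274, 590]: sample 1 = 151 < LCL.

out of control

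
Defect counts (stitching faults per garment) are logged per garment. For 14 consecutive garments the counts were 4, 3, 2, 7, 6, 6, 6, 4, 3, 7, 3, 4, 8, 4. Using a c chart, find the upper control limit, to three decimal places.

11.349

c̄ = (4 + 3 + 2 + 7 + 6 + 6 + 6 + 4 + 3 + 7 + 3 + 4 + 8 + 4) / 14 = 67 / 14 = 4.7857
UCL = c̄ + 3√c̄ = 4.7857 + 3 × √4.7857 = 4.7857 + 3 × 2.1876 = 11.3486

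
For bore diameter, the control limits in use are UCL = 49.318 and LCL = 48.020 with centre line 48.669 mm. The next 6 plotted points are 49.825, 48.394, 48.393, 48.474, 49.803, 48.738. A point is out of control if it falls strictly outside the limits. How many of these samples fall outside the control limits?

Compare each point to [48.020, 49.318]: sample 1 = 49.825 > UCL; sample 5 = 49.803 > UCL.

2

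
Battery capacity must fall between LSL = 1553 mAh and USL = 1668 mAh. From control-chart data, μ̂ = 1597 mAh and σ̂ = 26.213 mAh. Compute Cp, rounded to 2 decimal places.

0.73

Cp = (USL − LSL) / (6σ̂) = (1668 − 1553) / (6 × 26.213) = 115.0000 / 157.2780 = 0.7312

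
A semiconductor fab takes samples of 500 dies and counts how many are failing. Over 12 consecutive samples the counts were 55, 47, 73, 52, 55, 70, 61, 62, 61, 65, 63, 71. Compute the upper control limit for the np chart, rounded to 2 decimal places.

83.24

p̄ = Σdᵢ / (k·n) = 735 / (12 × 500) = 0.12250
UCL = np̄ + 3·√(np̄(1−p̄)) = 61.2500 + 3 × √(61.2500×0.87750) = 61.2500 + 3 × 7.3312 = 83.2437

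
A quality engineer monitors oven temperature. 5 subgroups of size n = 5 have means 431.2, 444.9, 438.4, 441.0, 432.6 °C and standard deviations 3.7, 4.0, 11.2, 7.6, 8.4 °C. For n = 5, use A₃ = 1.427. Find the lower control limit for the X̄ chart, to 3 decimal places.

427.660

X̄̄ = (431.2 + 444.9 + 438.4 + 441.0 + 432.6) / 5 = 437.6200
s̄ = (3.7 + 4.0 + 11.2 + 7.6 + 8.4) / 5 = 6.9800
LCL = X̄̄ − A₃·s̄ = 437.6200 − 1.427 × 6.9800 = 427.6595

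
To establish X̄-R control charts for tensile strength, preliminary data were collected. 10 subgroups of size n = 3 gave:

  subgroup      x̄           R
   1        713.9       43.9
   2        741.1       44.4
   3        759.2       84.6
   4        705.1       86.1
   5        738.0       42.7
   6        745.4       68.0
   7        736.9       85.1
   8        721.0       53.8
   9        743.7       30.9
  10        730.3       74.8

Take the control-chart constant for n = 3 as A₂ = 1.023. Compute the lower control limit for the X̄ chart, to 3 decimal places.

X̄̄ = (713.9 + 741.1 + 759.2 + 705.1 + 738.0 + 745.4 + 736.9 + 721.0 + 743.7 + 730.3) / 10 = 7334.6000 / 10 = 733.4600
R̄ = (43.9 + 44.4 + 84.6 + 86.1 + 42.7 + 68.0 + 85.1 + 53.8 + 30.9 + 74.8) / 10 = 614.3000 / 10 = 61.4300
LCL = X̄̄ − A₂·R̄ = 733.4600 − 1.023 × 61.4300 = 670.6171

670.617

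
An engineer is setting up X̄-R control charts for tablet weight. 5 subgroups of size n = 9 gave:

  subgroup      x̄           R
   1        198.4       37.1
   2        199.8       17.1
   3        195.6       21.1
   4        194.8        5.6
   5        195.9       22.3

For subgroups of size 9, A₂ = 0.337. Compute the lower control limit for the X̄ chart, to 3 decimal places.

X̄̄ = (198.4 + 199.8 + 195.6 + 194.8 + 195.9) / 5 = 984.5000 / 5 = 196.9000
R̄ = (37.1 + 17.1 + 21.1 + 5.6 + 22.3) / 5 = 103.2000 / 5 = 20.6400
LCL = X̄̄ − A₂·R̄ = 196.9000 − 0.337 × 20.6400 = 189.9443

189.944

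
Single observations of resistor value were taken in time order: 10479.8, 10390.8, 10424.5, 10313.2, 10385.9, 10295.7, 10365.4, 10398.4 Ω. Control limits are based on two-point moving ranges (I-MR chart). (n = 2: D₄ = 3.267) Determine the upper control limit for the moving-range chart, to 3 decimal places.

Moving ranges: 89.0, 33.7, 111.3, 72.7, 90.2, 69.7, 33.0; M̄R̄ = 499.6000 / 7 = 71.3714
UCL_MR = D₄·M̄R̄ = 3.267 × 71.3714 = 233.1705

233.170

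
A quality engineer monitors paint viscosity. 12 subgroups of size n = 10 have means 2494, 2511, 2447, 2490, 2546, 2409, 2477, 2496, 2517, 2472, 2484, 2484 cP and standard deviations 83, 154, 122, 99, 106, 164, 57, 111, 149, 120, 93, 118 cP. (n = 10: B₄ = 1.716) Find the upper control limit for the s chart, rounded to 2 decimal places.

s̄ = (83 + 154 + 122 + 99 + 106 + 164 + 57 + 111 + 149 + 120 + 93 + 118) / 12 = 114.6667
UCL_s = B₄·s̄ = 1.716 × 114.6667 = 196.7680

196.77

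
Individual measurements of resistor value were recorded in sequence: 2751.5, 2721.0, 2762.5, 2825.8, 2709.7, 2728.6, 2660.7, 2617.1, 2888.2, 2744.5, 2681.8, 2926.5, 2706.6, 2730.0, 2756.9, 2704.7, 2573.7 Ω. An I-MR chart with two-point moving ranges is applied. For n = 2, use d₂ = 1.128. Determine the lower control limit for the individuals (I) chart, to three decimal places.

X̄ = (2751.5 + 2721.0 + 2762.5 + 2825.8 + 2709.7 + 2728.6 + 2660.7 + 2617.1 + 2888.2 + 2744.5 + 2681.8 + 2926.5 + 2706.6 + 2730.0 + 2756.9 + 2704.7 + 2573.7) / 17 = 2734.6941
Moving ranges: 30.5, 41.5, 63.3, 116.1, 18.9, 67.9, 43.6, 271.1, 143.7, 62.7, 244.7, 219.9, 23.4, 26.9, 52.2, 131.0; M̄R̄ = 1557.4000 / 16 = 97.3375
LCL = X̄ − 3·M̄R̄/d₂ = 2734.6941 − 3 × 97.3375 / 1.128 = 2475.8178

2475.818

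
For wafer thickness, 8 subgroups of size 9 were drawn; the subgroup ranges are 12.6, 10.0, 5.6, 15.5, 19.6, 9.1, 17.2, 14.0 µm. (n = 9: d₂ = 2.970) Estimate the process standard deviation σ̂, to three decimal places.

R̄ = (12.6 + 10.0 + 5.6 + 15.5 + 19.6 + 9.1 + 17.2 + 14.0) / 8 = 12.9500
σ̂ = R̄ / d₂ = 12.9500 / 2.970 = 4.3603

4.360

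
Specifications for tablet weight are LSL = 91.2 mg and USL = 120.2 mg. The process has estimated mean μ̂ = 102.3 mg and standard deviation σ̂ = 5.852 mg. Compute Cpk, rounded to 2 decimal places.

Cpu = (USL − μ̂) / (3σ̂) = (120.2 − 102.3) / (3 × 5.852) = 1.0196; Cpl = (μ̂ − LSL) / (3σ̂) = (102.3 − 91.2) / (3 × 5.852) = 0.6323; Cpk = min(Cpu, Cpl) = 0.6323

0.63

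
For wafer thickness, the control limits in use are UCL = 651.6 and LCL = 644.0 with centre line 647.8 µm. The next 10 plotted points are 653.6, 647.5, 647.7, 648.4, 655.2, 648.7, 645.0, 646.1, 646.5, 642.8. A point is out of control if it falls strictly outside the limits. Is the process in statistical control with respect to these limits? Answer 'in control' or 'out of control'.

Compare each point to [644.0, 651.6]: sample 1 = 653.6 > UCL; sample 5 = 655.2 > UCL; sample 10 = 642.8 < LCL.

out of control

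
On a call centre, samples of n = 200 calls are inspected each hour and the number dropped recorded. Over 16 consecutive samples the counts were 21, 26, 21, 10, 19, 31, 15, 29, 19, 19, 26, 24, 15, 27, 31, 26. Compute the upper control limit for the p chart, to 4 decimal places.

p̄ = Σdᵢ / (k·n) = 359 / (16 × 200) = 0.11219
UCL = p̄ + 3·√(p̄(1−p̄)/n) = 0.11219 + 3 × √(0.11219×0.88781/200) = 0.11219 + 3 × 0.02232 = 0.17914

0.1791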